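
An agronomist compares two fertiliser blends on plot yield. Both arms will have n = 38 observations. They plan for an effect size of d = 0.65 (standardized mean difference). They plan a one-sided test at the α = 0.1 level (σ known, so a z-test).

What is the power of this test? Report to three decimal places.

Noncentrality parameter: δ = d·√(n/2) = 0.65 × √(38/2) = 2.8333
Critical value for a one-sided test at α = 0.1: z_α = 1.282.
Power = P(Z > 1.282 − δ) = Φ(1.552) = 0.9396.

Power ≈ 0.940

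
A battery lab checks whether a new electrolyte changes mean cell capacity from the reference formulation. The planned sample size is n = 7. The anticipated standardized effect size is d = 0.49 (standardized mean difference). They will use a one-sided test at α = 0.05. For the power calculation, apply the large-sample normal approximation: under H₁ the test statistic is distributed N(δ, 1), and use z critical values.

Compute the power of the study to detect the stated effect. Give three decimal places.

Noncentrality parameter: λ = d·√n = 0.49 × √7 = 1.2964
Critical value for a one-sided test at α = 0.05: z_α = 1.645.
Power = P(Z > 1.645 − λ) = Φ(-0.348) = 0.3638.

Power ≈ 0.364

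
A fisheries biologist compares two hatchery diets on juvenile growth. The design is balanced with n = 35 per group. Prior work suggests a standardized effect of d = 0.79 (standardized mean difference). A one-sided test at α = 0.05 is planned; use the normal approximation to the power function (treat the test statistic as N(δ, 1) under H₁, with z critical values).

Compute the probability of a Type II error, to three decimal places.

β ≈ 0.048

Noncentrality parameter: δ = d·√(n/2) = 0.79 × √(35/2) = 3.3048
One-sided α = 0.05 → critical value z_{0.05} = 1.645.
Power = Φ(δ − 1.645) = Φ(1.660) = 0.9515.
Type II error: β = 1 − power = 1 − 0.9515 = 0.0485.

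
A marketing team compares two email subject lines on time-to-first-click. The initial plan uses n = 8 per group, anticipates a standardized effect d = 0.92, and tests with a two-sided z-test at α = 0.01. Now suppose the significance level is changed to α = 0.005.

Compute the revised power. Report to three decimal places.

Power ≈ 0.167

δ = d·√(n/2) = 0.92 × √(8/2) = 1.8400 (unchanged). New critical value: z_{0.0025} = 2.807.
Revised power = Φ(δ − 2.807) + Φ(−δ − 2.807) = Φ(-0.967) + Φ(-4.647) = 0.1668 + 0.0000 = 0.1668.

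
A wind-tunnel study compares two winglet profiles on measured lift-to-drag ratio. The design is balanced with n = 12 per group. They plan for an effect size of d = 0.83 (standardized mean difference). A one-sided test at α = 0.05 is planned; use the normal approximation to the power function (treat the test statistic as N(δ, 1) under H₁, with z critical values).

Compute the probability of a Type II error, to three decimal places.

Noncentrality parameter: δ = d·√(n/2) = 0.83 × √(12/2) = 2.0331
Critical value for a one-sided test at α = 0.05: z_α = 1.645.
Power = P(Z > 1.645 − δ) = Φ(0.388) = 0.6511.
Type II error: β = 1 − power = 1 − 0.6511 = 0.3489.

β ≈ 0.349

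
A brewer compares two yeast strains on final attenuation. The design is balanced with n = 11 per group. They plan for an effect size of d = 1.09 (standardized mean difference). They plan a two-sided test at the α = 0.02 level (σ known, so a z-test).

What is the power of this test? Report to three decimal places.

Noncentrality parameter: δ = d·√(n/2) = 1.09 × √(11/2) = 2.5563
Two-sided α = 0.02 → critical value z_{0.01} = 2.326.
Power = Φ(δ − 2.326) + Φ(−δ − 2.326) = Φ(0.230) + Φ(-4.883) = 0.5909 + 0.0000 = 0.5909.

Power ≈ 0.591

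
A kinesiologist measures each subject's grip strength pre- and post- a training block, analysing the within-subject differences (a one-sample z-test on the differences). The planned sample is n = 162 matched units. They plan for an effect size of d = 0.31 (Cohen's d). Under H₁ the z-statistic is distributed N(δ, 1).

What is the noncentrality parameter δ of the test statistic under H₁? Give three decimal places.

The noncentrality parameter scales effect size by the design's sample-size factor: δ = d·√n = 0.31 × √162 = 3.9457

δ ≈ 3.946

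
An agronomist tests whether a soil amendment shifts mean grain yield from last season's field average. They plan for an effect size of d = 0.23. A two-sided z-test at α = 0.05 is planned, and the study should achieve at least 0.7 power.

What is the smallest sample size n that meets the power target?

n = 117

Set Φ(δ − 1.960) = 0.7; then δ − 1.960 = Φ⁻¹(0.7) = 0.524, giving δ = 2.484.
(For δ > 0 the lower-tail rejection region contributes negligibly to power, so the one-term inversion is standard.)
δ = d·√n ⇒ n = (δ/d)² = (2.484 / 0.23)² = 116.67.
Round up to the next whole unit.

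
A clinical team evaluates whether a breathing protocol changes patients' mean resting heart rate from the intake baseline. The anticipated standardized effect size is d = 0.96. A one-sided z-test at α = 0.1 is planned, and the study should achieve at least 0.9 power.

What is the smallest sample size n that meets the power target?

n = 8

Set Φ(δ − 1.282) = 0.9; then δ − 1.282 = Φ⁻¹(0.9) = 1.282, giving δ = 2.563.
δ = d·√n ⇒ n = (δ/d)² = (2.563 / 0.96)² = 7.13.
Round up to the next whole unit.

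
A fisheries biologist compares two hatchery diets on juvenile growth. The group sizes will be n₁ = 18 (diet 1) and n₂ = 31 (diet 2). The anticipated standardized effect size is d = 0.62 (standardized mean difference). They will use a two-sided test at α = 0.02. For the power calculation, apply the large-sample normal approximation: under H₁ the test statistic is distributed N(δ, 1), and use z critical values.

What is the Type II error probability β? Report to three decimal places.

β ≈ 0.593

Noncentrality parameter: δ = d / √(1/n₁ + 1/n₂) = 0.62 / √(1/18 + 1/31) = 2.0922
Two-sided α = 0.02 → critical value z_{0.01} = 2.326.
Power = Φ(δ − 2.326) + Φ(−δ − 2.326) = Φ(-0.234) + Φ(-4.419) = 0.4074 + 0.0000 = 0.4075.
Type II error: β = 1 − power = 1 − 0.4075 = 0.5925.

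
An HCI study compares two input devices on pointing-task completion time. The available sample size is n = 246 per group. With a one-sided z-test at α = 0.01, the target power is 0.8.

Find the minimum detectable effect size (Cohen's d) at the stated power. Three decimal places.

d ≈ 0.286

Need Φ(δ − 2.326) = 0.8, so δ = 2.326 + 0.842 = 3.168.
δ = d·√(n/2) ⇒ d = δ/√(n/2) = 3.168/√(246/2) = 0.2856.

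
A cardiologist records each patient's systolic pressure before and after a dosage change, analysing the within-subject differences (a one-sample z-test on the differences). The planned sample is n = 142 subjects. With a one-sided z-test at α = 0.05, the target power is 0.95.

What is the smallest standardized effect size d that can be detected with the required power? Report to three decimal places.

d ≈ 0.276

Need Φ(δ − 1.645) = 0.95, so δ = 1.645 + 1.645 = 3.290.
δ = d·√n ⇒ d = δ/√n = 3.290/√142 = 0.2761.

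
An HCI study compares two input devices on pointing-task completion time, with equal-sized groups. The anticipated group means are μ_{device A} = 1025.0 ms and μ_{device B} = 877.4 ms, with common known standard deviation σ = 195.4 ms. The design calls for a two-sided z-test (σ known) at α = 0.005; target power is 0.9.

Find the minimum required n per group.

n = 59 per group

Standardized effect: d = |μ_{device A} − μ_{device B}| / σ = |1025.0 − 877.4| / 195.4 = 0.7554
For power 0.9 need Φ(δ − z_{0.0025}) = 0.9, so δ = z_{0.0025} + z_{0.10} = 2.807 + 1.282 = 4.089.
(Ignoring the negligible lower-tail rejection probability gives the usual closed-form inversion.)
δ = d·√(n/2) ⇒ n = 2(δ/d)² = 2 × (4.089 / 0.7554)² = 58.59.
Rounding up, n = 59 per group.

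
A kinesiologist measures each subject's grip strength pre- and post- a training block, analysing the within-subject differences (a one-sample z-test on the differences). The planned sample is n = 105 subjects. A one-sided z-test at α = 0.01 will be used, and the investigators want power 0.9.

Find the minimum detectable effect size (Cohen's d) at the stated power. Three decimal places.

Required noncentrality: δ = z_{0.01} + z_{0.10} = 2.326 + 1.282 = 3.608.
δ = d·√n ⇒ d = δ/√n = 3.608/√105 = 0.3521.

d ≈ 0.352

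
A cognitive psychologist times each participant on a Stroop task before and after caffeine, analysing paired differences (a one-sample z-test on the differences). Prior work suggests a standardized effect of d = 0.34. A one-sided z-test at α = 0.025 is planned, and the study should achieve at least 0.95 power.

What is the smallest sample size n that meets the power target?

n = 113

For power 0.95 need Φ(δ − z_{0.025}) = 0.95, so δ = z_{0.025} + z_{0.05} = 1.960 + 1.645 = 3.605.
δ = d·√n ⇒ n = (δ/d)² = (3.605 / 0.34)² = 112.41.
Round up to the next whole unit.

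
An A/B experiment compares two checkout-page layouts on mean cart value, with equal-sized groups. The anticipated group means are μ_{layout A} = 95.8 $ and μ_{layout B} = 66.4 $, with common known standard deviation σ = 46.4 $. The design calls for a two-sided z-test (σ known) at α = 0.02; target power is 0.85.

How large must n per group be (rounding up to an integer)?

Standardized effect: d = |μ_{layout A} − μ_{layout B}| / σ = |95.8 − 66.4| / 46.4 = 0.6336
Set Φ(δ − 2.326) = 0.85; then δ − 2.326 = Φ⁻¹(0.85) = 1.036, giving δ = 3.363.
(Ignoring the negligible lower-tail rejection probability gives the usual closed-form inversion.)
δ = d·√(n/2) ⇒ n = 2(δ/d)² = 2 × (3.363 / 0.6336)² = 56.33.
Rounding up, n = 57 per group.

n = 57 per group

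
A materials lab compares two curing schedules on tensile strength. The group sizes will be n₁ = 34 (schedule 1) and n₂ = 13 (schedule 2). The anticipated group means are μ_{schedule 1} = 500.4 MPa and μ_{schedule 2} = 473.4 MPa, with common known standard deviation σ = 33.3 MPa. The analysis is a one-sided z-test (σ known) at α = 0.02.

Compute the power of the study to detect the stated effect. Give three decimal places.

Power ≈ 0.667

Standardized effect: d = |μ_{schedule 1} − μ_{schedule 2}| / σ = |500.4 − 473.4| / 33.3 = 0.8108
Noncentrality parameter: δ = d / √(1/n₁ + 1/n₂) = 0.8108 / √(1/34 + 1/13) = 2.4865
One-sided α = 0.02 → critical value z_{0.02} = 2.054.
Power = P(Z > 2.054 − δ) = Φ(0.433) = 0.6674.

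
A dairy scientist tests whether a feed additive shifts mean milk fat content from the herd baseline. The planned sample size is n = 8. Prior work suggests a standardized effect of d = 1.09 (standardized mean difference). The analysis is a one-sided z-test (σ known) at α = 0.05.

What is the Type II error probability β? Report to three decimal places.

β ≈ 0.075

Noncentrality parameter: δ = d·√n = 1.09 × √8 = 3.0830
Critical value for a one-sided test at α = 0.05: z_α = 1.645.
Power = P(Z > 1.645 − δ) = Φ(1.438) = 0.9248.
Type II error: β = 1 − power = 1 − 0.9248 = 0.0752.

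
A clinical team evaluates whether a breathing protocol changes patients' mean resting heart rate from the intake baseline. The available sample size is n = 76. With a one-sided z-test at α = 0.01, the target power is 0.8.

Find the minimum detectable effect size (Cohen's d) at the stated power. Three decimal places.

d ≈ 0.363

Need Φ(δ − 2.326) = 0.8, so δ = 2.326 + 0.842 = 3.168.
δ = d·√n ⇒ d = δ/√n = 3.168/√76 = 0.3634.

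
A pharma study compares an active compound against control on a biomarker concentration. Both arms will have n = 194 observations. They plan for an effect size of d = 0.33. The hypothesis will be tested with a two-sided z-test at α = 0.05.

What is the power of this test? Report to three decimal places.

Power ≈ 0.902

Noncentrality parameter: δ = d·√(n/2) = 0.33 × √(194/2) = 3.2501
Critical value for a two-sided test at α = 0.05: z_{α/2} = 1.960.
Power = Φ(δ − 1.960) + Φ(−δ − 1.960) = Φ(1.290) + Φ(-5.210) = 0.9015 + 0.0000 = 0.9015.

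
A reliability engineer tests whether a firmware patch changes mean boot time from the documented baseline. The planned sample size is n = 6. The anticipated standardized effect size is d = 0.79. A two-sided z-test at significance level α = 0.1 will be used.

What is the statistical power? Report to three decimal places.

Power ≈ 0.614

Noncentrality parameter: δ = d·√n = 0.79 × √6 = 1.9351
Two-sided α = 0.1 → critical value z_{0.05} = 1.645.
Power = Φ(δ − 1.645) + Φ(−δ − 1.645) = Φ(0.290) + Φ(-3.580) = 0.6142 + 0.0002 = 0.6144.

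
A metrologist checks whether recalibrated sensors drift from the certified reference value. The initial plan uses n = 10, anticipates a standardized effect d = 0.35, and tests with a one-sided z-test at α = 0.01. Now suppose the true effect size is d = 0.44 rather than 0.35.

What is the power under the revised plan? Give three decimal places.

Power ≈ 0.175

With d = 0.44: δ = d·√n = 0.44 × √10 = 1.3914. Critical value z_{0.01} = 2.326.
Revised power = Φ(δ − 2.326) = Φ(-0.935) = 0.1749.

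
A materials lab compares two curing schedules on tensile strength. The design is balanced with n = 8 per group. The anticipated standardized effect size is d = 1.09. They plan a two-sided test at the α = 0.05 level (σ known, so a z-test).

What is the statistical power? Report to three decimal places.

Power ≈ 0.587

Noncentrality parameter: δ = d·√(n/2) = 1.09 × √(8/2) = 2.1800
Two-sided α = 0.05 → critical value z_{0.025} = 1.960.
Power = Φ(δ − 1.960) + Φ(−δ − 1.960) = Φ(0.220) + Φ(-4.140) = 0.5871 + 0.0000 = 0.5871.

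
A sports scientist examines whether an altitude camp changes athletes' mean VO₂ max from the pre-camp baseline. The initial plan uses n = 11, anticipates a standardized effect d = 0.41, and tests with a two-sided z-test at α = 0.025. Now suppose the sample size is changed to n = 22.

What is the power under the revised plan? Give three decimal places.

Power ≈ 0.375

With n = 22: δ = d·√n = 0.41 × √22 = 1.9231. Critical value z_{0.0125} = 2.241.
Revised power = Φ(δ − 2.241) + Φ(−δ − 2.241) = Φ(-0.318) + Φ(-4.164) = 0.3751 + 0.0000 = 0.3751.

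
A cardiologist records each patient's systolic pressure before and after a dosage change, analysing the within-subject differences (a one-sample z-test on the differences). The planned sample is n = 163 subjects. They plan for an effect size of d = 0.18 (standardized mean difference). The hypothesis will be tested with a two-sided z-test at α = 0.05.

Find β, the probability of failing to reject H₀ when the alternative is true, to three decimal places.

Noncentrality parameter: δ = d·√n = 0.18 × √163 = 2.2981
Critical value for a two-sided test at α = 0.05: z_{α/2} = 1.960.
Power = Φ(δ − 1.960) + Φ(−δ − 1.960) = Φ(0.338) + Φ(-4.258) = 0.6324 + 0.0000 = 0.6324.
Type II error: β = 1 − power = 1 − 0.6324 = 0.3676.

β ≈ 0.368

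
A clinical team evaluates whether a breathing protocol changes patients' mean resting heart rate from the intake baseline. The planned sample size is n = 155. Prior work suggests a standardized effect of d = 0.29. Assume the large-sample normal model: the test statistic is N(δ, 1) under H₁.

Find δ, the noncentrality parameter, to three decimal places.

δ ≈ 3.610

δ = d·√n = 0.29 × √155 = 3.6105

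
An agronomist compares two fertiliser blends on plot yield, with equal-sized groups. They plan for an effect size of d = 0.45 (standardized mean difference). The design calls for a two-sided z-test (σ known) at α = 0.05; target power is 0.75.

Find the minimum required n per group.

For power 0.75 need Φ(δ − z_{0.025}) = 0.75, so δ = z_{0.025} + z_{0.25} = 1.960 + 0.674 = 2.634.
(For δ > 0 the lower-tail rejection region contributes negligibly to power, so the one-term inversion is standard.)
δ = d·√(n/2) ⇒ n = 2(δ/d)² = 2 × (2.634 / 0.45)² = 68.55.
Rounding up, n = 69 per group.

n = 69 per group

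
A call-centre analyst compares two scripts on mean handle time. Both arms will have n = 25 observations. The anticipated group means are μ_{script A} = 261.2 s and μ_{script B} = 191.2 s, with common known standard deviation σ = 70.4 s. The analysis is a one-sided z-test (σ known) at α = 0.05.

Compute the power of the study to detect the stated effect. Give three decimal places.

Power ≈ 0.969

Standardized effect: d = |μ_{script A} − μ_{script B}| / σ = |261.2 − 191.2| / 70.4 = 0.9943
Noncentrality parameter: δ = d·√(n/2) = 0.9943 × √(25/2) = 3.5154
One-sided α = 0.05 → critical value z_{0.05} = 1.645.
Power = P(Z > 1.645 − δ) = Φ(1.871) = 0.9693.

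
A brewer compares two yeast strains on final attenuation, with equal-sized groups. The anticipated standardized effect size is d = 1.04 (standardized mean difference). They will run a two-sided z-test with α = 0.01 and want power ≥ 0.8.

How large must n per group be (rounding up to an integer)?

n = 22 per group

For power 0.8 need Φ(δ − z_{0.005}) = 0.8, so δ = z_{0.005} + z_{0.20} = 2.576 + 0.842 = 3.417.
(Ignoring the negligible lower-tail rejection probability gives the usual closed-form inversion.)
δ = d·√(n/2) ⇒ n = 2(δ/d)² = 2 × (3.417 / 1.04)² = 21.60.
Rounding up, n = 22 per group.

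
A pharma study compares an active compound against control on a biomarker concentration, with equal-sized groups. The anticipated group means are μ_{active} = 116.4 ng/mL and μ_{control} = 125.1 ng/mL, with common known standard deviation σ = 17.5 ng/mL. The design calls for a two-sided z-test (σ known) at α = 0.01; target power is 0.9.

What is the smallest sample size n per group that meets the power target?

Standardized effect: d = |μ_{active} − μ_{control}| / σ = |116.4 − 125.1| / 17.5 = 0.4971
For power 0.9 need Φ(δ − z_{0.005}) = 0.9, so δ = z_{0.005} + z_{0.10} = 2.576 + 1.282 = 3.857.
(For δ > 0 the lower-tail rejection region contributes negligibly to power, so the one-term inversion is standard.)
δ = d·√(n/2) ⇒ n = 2(δ/d)² = 2 × (3.857 / 0.4971)² = 120.41.
Rounding up, n = 121 per group.

n = 121 per group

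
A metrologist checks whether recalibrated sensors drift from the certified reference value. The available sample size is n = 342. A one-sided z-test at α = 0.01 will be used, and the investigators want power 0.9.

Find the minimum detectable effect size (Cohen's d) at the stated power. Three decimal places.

d ≈ 0.195

Required noncentrality: δ = z_{0.01} + z_{0.10} = 2.326 + 1.282 = 3.608.
δ = d·√n ⇒ d = δ/√n = 3.608/√342 = 0.1951.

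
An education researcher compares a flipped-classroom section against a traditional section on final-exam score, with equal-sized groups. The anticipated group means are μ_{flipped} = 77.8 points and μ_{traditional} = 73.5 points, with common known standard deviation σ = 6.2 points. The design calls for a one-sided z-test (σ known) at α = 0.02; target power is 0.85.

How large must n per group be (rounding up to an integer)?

Standardized effect: d = |μ_{flipped} − μ_{traditional}| / σ = |77.8 − 73.5| / 6.2 = 0.6935
For power 0.85 need Φ(δ − z_{0.02}) = 0.85, so δ = z_{0.02} + z_{0.15} = 2.054 + 1.036 = 3.090.
δ = d·√(n/2) ⇒ n = 2(δ/d)² = 2 × (3.090 / 0.6935)² = 39.70.
Rounding up, n = 40 per group.

n = 40 per group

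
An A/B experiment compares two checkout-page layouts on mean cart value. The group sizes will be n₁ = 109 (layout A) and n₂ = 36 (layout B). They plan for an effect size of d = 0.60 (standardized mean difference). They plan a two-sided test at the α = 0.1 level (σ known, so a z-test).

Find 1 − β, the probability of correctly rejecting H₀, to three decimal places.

Power ≈ 0.930

Noncentrality parameter: δ = d / √(1/n₁ + 1/n₂) = 0.60 / √(1/109 + 1/36) = 3.1213
Critical value for a two-sided test at α = 0.1: z_{α/2} = 1.645.
Power = Φ(δ − 1.645) + Φ(−δ − 1.645) = Φ(1.476) + Φ(-4.766) = 0.9301 + 0.0000 = 0.9301.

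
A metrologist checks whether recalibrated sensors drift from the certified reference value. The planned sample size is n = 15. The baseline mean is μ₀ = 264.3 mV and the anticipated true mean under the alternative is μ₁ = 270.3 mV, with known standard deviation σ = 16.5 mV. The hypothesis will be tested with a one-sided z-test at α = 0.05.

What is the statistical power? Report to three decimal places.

Power ≈ 0.407

Standardized effect: d = |μ₁ − μ₀| / σ = |270.3 − 264.3| / 16.5 = 0.3636
Noncentrality parameter: λ = d·√n = 0.3636 × √15 = 1.4084
Critical value for a one-sided test at α = 0.05: z_α = 1.645.
Power = P(Z > 1.645 − λ) = Φ(-0.236) = 0.4065.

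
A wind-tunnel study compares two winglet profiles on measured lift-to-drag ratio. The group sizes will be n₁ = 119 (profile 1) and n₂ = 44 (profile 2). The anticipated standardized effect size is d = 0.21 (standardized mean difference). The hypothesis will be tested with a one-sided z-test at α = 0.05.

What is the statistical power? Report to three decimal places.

Noncentrality parameter: δ = d / √(1/n₁ + 1/n₂) = 0.21 / √(1/119 + 1/44) = 1.1902
One-sided α = 0.05 → critical value z_{0.05} = 1.645.
Power = Φ(δ − 1.645) = Φ(-0.455) = 0.3247.

Power ≈ 0.325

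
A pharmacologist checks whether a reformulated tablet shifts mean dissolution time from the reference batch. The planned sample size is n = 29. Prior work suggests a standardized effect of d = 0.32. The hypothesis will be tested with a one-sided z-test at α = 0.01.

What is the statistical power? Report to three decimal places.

Power ≈ 0.273

Noncentrality parameter: δ = d·√n = 0.32 × √29 = 1.7233
One-sided α = 0.01 → critical value z_{0.01} = 2.326.
Power = P(Z > 2.326 − δ) = Φ(-0.603) = 0.2732.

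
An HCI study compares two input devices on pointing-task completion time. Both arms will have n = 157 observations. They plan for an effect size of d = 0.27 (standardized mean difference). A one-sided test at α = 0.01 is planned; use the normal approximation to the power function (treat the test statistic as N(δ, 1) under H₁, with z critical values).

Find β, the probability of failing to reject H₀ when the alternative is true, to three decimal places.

Noncentrality parameter: δ = d·√(n/2) = 0.27 × √(157/2) = 2.3922
Critical value for a one-sided test at α = 0.01: z_α = 2.326.
Power = Φ(δ − 2.326) = Φ(0.066) = 0.5263.
Type II error: β = 1 − power = 1 − 0.5263 = 0.4737.

β ≈ 0.474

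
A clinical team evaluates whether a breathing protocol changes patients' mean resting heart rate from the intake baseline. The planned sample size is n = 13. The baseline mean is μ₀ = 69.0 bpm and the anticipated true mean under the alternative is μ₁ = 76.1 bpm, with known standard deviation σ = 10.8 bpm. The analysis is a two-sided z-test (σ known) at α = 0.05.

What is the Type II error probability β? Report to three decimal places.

Standardized effect: d = |μ₁ − μ₀| / σ = |76.1 − 69.0| / 10.8 = 0.6574
Noncentrality parameter: δ = d·√n = 0.6574 × √13 = 2.3703
Critical value for a two-sided test at α = 0.05: z_{α/2} = 1.960.
Power = Φ(δ − 1.960) + Φ(−δ − 1.960) = Φ(0.410) + Φ(-4.330) = 0.6592 + 0.0000 = 0.6592.
Type II error: β = 1 − power = 1 − 0.6592 = 0.3408.

β ≈ 0.341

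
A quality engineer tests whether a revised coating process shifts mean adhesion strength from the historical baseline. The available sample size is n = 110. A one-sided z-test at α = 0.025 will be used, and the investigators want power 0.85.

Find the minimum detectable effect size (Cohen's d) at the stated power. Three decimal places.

d ≈ 0.286

Required noncentrality: δ = z_{0.025} + z_{0.15} = 1.960 + 1.036 = 2.996.
δ = d·√n ⇒ d = δ/√n = 2.996/√110 = 0.2857.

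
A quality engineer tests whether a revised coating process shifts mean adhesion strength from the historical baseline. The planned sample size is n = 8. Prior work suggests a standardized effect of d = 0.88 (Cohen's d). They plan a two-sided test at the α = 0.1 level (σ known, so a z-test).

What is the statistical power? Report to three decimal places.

Noncentrality parameter: λ = d·√n = 0.88 × √8 = 2.4890
Critical value for a two-sided test at α = 0.1: z_{α/2} = 1.645.
Power = Φ(λ − 1.645) + Φ(−λ − 1.645) = Φ(0.844) + Φ(-4.134) = 0.8007 + 0.0000 = 0.8007.

Power ≈ 0.801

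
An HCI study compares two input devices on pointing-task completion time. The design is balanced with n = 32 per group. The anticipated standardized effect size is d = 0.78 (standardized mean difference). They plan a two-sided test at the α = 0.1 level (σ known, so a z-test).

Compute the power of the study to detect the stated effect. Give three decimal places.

Noncentrality parameter: δ = d·√(n/2) = 0.78 × √(32/2) = 3.1200
Two-sided α = 0.1 → critical value z_{0.05} = 1.645.
Power = Φ(δ − 1.645) + Φ(−δ − 1.645) = Φ(1.475) + Φ(-4.765) = 0.9299 + 0.0000 = 0.9299.

Power ≈ 0.930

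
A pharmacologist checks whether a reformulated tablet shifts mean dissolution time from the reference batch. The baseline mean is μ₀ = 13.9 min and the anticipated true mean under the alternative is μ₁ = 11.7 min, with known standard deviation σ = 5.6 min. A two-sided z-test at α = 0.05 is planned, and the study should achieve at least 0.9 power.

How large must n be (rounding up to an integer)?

n = 69

Standardized effect: d = |μ₁ − μ₀| / σ = |11.7 − 13.9| / 5.6 = 0.3929
Set Φ(δ − 1.960) = 0.9; then δ − 1.960 = Φ⁻¹(0.9) = 1.282, giving δ = 3.242.
(The Φ(−δ − z_{α/2}) term is vanishingly small for δ > 0 and is dropped in the standard sample-size formula.)
δ = d·√n ⇒ n = (δ/d)² = (3.242 / 0.3929)² = 68.08.
Rounding up, n = 69.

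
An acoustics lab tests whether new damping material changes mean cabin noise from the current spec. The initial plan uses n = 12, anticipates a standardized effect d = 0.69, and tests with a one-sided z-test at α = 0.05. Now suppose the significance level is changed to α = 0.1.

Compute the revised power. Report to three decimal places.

Power ≈ 0.866

δ = d·√n = 0.69 × √12 = 2.3902 (unchanged). New critical value: z_{0.1} = 1.282.
Revised power = P(Z > 1.282 − δ) = Φ(1.109) = 0.8662.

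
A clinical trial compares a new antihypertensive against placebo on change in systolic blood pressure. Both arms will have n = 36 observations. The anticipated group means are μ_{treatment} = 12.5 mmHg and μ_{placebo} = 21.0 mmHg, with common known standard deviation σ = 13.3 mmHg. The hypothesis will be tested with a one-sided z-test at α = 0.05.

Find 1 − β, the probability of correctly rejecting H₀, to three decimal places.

Standardized effect: d = |μ_{treatment} − μ_{placebo}| / σ = |12.5 − 21.0| / 13.3 = 0.6391
Noncentrality parameter: δ = d·√(n/2) = 0.6391 × √(36/2) = 2.7115
Critical value for a one-sided test at α = 0.05: z_α = 1.645.
Power = P(Z > 1.645 − δ) = Φ(1.067) = 0.8569.

Power ≈ 0.857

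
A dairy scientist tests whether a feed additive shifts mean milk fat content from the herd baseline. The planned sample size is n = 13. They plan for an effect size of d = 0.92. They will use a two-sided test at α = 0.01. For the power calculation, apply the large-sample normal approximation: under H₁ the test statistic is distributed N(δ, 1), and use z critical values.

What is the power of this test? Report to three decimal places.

Noncentrality parameter: δ = d·√n = 0.92 × √13 = 3.3171
Two-sided α = 0.01 → critical value z_{0.005} = 2.576.
Power = Φ(δ − 2.576) + Φ(−δ − 2.576) = Φ(0.741) + Φ(-5.893) = 0.7707 + 0.0000 = 0.7707.

Power ≈ 0.771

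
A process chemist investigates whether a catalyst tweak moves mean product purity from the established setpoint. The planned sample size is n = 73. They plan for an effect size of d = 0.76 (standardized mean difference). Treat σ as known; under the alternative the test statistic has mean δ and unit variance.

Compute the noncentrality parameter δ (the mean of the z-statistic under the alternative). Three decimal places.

δ ≈ 6.493

δ = d·√n = 0.76 × √73 = 6.4934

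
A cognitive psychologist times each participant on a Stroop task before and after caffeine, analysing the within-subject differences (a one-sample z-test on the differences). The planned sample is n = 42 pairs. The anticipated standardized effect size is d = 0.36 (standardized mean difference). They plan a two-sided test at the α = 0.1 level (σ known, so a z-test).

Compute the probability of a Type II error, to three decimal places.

β ≈ 0.246

Noncentrality parameter: δ = d·√n = 0.36 × √42 = 2.3331
Critical value for a two-sided test at α = 0.1: z_{α/2} = 1.645.
Power = Φ(δ − 1.645) + Φ(−δ − 1.645) = Φ(0.688) + Φ(-3.978) = 0.7543 + 0.0000 = 0.7544.
Type II error: β = 1 − power = 1 − 0.7544 = 0.2456.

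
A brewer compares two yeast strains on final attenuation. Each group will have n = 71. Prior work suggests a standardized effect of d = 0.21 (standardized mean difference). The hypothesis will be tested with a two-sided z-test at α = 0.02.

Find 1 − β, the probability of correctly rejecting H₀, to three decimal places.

Noncentrality parameter: δ = d·√(n/2) = 0.21 × √(71/2) = 1.2512
Two-sided α = 0.02 → critical value z_{0.01} = 2.326.
Power = Φ(δ − 2.326) + Φ(−δ − 2.326) = Φ(-1.075) + Φ(-3.578) = 0.1412 + 0.0002 = 0.1413.

Power ≈ 0.141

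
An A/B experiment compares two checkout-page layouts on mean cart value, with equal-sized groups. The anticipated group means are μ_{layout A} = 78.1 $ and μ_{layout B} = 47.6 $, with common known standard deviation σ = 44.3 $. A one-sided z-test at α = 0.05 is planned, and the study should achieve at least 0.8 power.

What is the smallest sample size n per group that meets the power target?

Standardized effect: d = |μ_{layout A} − μ_{layout B}| / σ = |78.1 − 47.6| / 44.3 = 0.6885
For power 0.8 need Φ(δ − z_{0.05}) = 0.8, so δ = z_{0.05} + z_{0.20} = 1.645 + 0.842 = 2.486.
δ = d·√(n/2) ⇒ n = 2(δ/d)² = 2 × (2.486 / 0.6885)² = 26.09.
Rounding up, n = 27 per group.

n = 27 per group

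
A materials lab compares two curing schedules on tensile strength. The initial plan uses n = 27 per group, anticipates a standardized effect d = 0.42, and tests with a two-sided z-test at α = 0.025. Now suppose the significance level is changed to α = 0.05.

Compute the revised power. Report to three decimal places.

δ = d·√(n/2) = 0.42 × √(27/2) = 1.5432 (unchanged). New critical value: z_{0.025} = 1.960.
Revised power = Φ(δ − 1.960) + Φ(−δ − 1.960) = Φ(-0.417) + Φ(-3.503) = 0.3384 + 0.0002 = 0.3386.

Power ≈ 0.339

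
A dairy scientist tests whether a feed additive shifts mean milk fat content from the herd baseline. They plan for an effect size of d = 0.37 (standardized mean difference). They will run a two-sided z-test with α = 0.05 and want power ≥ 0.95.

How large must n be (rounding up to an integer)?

n = 95

For power 0.95 need Φ(δ − z_{0.025}) = 0.95, so δ = z_{0.025} + z_{0.05} = 1.960 + 1.645 = 3.605.
(For δ > 0 the lower-tail rejection region contributes negligibly to power, so the one-term inversion is standard.)
δ = d·√n ⇒ n = (δ/d)² = (3.605 / 0.37)² = 94.92.
Rounding up, n = 95.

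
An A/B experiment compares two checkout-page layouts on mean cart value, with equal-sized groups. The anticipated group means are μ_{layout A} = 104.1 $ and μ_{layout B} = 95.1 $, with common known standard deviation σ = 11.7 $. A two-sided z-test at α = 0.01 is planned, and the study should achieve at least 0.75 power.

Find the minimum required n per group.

Standardized effect: d = |μ_{layout A} − μ_{layout B}| / σ = |104.1 − 95.1| / 11.7 = 0.7692
For power 0.75 need Φ(δ − z_{0.005}) = 0.75, so δ = z_{0.005} + z_{0.25} = 2.576 + 0.674 = 3.250.
(Ignoring the negligible lower-tail rejection probability gives the usual closed-form inversion.)
δ = d·√(n/2) ⇒ n = 2(δ/d)² = 2 × (3.250 / 0.7692)² = 35.71.
Round up to the next whole unit.

n = 36 per group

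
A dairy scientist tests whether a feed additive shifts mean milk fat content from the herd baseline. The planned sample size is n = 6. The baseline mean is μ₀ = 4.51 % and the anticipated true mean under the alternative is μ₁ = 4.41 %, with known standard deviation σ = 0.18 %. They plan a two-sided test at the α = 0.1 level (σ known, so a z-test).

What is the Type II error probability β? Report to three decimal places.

β ≈ 0.610

Standardized effect: d = |μ₁ − μ₀| / σ = |4.41 − 4.51| / 0.18 = 0.5556
Noncentrality parameter: λ = d·√n = 0.5556 × √6 = 1.3608
Critical value for a two-sided test at α = 0.1: z_{α/2} = 1.645.
Power = Φ(λ − 1.645) + Φ(−λ − 1.645) = Φ(-0.284) + Φ(-3.006) = 0.3882 + 0.0013 = 0.3895.
Type II error: β = 1 − power = 1 − 0.3895 = 0.6105.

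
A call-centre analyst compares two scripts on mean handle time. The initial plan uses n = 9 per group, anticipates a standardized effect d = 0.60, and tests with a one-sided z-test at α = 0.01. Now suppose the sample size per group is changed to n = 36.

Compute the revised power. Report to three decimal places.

With n = 36 per group: δ = d·√(n/2) = 0.60 × √(36/2) = 2.5456. Critical value z_{0.01} = 2.326.
Revised power = P(Z > 2.326 − δ) = Φ(0.219) = 0.5868.

Power ≈ 0.587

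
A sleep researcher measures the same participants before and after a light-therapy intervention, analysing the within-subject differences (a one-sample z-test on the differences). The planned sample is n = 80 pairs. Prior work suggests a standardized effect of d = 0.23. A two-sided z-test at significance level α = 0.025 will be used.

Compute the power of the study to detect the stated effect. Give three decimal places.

Noncentrality parameter: δ = d·√n = 0.23 × √80 = 2.0572
Two-sided α = 0.025 → critical value z_{0.0125} = 2.241.
Power = Φ(δ − 2.241) + Φ(−δ − 2.241) = Φ(-0.184) + Φ(-4.299) = 0.4269 + 0.0000 = 0.4269.

Power ≈ 0.427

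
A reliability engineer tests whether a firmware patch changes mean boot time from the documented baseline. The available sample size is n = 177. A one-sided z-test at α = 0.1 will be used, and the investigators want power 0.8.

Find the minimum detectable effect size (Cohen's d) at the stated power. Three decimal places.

Need Φ(δ − 1.282) = 0.8, so δ = 1.282 + 0.842 = 2.123.
δ = d·√n ⇒ d = δ/√n = 2.123/√177 = 0.1596.

d ≈ 0.160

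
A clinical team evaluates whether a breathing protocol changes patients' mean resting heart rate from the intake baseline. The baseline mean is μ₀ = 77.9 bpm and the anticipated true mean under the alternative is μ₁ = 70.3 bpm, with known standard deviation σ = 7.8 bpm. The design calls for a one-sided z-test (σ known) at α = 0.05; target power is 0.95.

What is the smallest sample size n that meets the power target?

n = 12

Standardized effect: d = |μ₁ − μ₀| / σ = |70.3 − 77.9| / 7.8 = 0.9744
Set Φ(δ − 1.645) = 0.95; then δ − 1.645 = Φ⁻¹(0.95) = 1.645, giving δ = 3.290.
δ = d·√n ⇒ n = (δ/d)² = (3.290 / 0.9744)² = 11.40.
Rounding up, n = 12.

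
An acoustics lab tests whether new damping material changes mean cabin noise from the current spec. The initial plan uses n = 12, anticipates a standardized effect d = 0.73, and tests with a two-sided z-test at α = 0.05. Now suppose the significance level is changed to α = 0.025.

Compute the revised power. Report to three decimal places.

δ = d·√n = 0.73 × √12 = 2.5288 (unchanged). New critical value: z_{0.0125} = 2.241.
Revised power = Φ(δ − 2.241) + Φ(−δ − 2.241) = Φ(0.287) + Φ(-4.770) = 0.6131 + 0.0000 = 0.6131.

Power ≈ 0.613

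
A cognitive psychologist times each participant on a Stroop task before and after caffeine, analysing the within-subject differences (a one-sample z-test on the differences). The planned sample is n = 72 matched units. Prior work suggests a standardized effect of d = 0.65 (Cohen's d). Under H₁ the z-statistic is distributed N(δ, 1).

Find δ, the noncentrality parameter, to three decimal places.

The noncentrality parameter scales effect size by the design's sample-size factor: δ = d·√n = 0.65 × √72 = 5.5154

δ ≈ 5.515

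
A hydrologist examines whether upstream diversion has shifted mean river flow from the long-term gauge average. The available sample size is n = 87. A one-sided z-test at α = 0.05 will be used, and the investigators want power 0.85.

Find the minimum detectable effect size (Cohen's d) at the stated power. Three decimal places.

Need Φ(δ − 1.645) = 0.85, so δ = 1.645 + 1.036 = 2.681.
δ = d·√n ⇒ d = δ/√n = 2.681/√87 = 0.2875.

d ≈ 0.287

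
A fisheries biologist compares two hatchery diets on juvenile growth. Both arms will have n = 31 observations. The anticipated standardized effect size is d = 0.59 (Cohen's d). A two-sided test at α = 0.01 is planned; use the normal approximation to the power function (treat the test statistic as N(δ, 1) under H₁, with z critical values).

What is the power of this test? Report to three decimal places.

Noncentrality parameter: δ = d·√(n/2) = 0.59 × √(31/2) = 2.3228
Critical value for a two-sided test at α = 0.01: z_{α/2} = 2.576.
Power = Φ(δ − 2.576) + Φ(−δ − 2.576) = Φ(-0.253) + Φ(-4.899) = 0.4001 + 0.0000 = 0.4001.

Power ≈ 0.400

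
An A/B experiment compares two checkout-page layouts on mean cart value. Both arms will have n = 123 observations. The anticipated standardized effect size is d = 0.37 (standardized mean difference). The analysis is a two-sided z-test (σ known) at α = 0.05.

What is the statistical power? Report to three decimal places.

Power ≈ 0.827

Noncentrality parameter: δ = d·√(n/2) = 0.37 × √(123/2) = 2.9016
Two-sided α = 0.05 → critical value z_{0.025} = 1.960.
Power = Φ(δ − 1.960) + Φ(−δ − 1.960) = Φ(0.942) + Φ(-4.862) = 0.8268 + 0.0000 = 0.8268.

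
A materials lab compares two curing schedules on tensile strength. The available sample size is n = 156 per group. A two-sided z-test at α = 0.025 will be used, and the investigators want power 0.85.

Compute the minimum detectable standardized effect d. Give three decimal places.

Need Φ(δ − 2.241) = 0.85, so δ = 2.241 + 1.036 = 3.278.
(Lower-tail contribution to power is negligible for δ > 0.)
δ = d·√(n/2) ⇒ d = δ/√(n/2) = 3.278/√(156/2) = 0.3711.

d ≈ 0.371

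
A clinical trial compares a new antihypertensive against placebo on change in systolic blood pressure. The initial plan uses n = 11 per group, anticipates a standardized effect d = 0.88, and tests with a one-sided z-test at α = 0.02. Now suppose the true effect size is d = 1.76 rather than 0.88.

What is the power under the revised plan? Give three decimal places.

With d = 1.76: δ = d·√(n/2) = 1.76 × √(11/2) = 4.1276. Critical value z_{0.02} = 2.054.
Revised power = Φ(δ − 2.054) = Φ(2.074) = 0.9810.

Power ≈ 0.981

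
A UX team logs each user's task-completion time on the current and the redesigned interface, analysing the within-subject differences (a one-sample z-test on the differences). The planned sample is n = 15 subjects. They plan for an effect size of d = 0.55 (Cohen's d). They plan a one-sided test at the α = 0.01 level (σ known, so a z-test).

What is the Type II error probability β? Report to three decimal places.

β ≈ 0.578

Noncentrality parameter: δ = d·√n = 0.55 × √15 = 2.1301
Critical value for a one-sided test at α = 0.01: z_α = 2.326.
Power = P(Z > 2.326 − δ) = Φ(-0.196) = 0.4222.
Type II error: β = 1 − power = 1 − 0.4222 = 0.5778.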